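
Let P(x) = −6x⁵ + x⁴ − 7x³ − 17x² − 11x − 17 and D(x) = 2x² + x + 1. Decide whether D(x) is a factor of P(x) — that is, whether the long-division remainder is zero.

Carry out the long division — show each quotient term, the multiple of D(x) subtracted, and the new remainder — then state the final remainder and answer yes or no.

Step 1: lead(−6x⁵ + x⁴ − 7x³ − 17x² − 11x − 17) ÷ lead(D) = −6x⁵ ÷ 2x² = −3x³. Subtract (−3x³)·D = −6x⁵ − 3x⁴ − 3x³. Remainder: 4x⁴ − 4x³ − 17x² − 11x − 17.
Step 2: lead(4x⁴ − 4x³ − 17x² − 11x − 17) ÷ lead(D) = 4x⁴ ÷ 2x² = 2x². Subtract (2x²)·D = 4x⁴ + 2x³ + 2x². Remainder: −6x³ − 19x² − 11x − 17.
Step 3: lead(−6x³ − 19x² − 11x − 17) ÷ lead(D) = −6x³ ÷ 2x² = −3x. Subtract (−3x)·D = −6x³ − 3x² − 3x. Remainder: −16x² − 8x − 17.
Step 4: lead(−16x² − 8x − 17) ÷ lead(D) = −16x² ÷ 2x² = −8. Subtract (−8)·D = −16x² − 8x − 8. Remainder: −9.

R(x) = −9, so D(x) is not a factor of P(x). no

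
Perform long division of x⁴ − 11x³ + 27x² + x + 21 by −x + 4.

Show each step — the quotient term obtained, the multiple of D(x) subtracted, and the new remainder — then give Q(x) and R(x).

Q(x) = −x³ + 7x² + x + 3; R(x) = 9

Step 1: lead(x⁴ − 11x³ + 27x² + x + 21) ÷ lead(D) = x⁴ ÷ −x = −x³. Subtract (−x³)·D = x⁴ − 4x³. Remainder: −7x³ + 27x² + x + 21.
Step 2: lead(−7x³ + 27x² + x + 21) ÷ lead(D) = −7x³ ÷ −x = 7x². Subtract (7x²)·D = −7x³ + 28x². Remainder: −x² + x + 21.
Step 3: lead(−x² + x + 21) ÷ lead(D) = −x² ÷ −x = x. Subtract (x)·D = −x² + 4x. Remainder: −3x + 21.
Step 4: lead(−3x + 21) ÷ lead(D) = −3x ÷ −x = 3. Subtract (3)·D = −3x + 12. Remainder: 9.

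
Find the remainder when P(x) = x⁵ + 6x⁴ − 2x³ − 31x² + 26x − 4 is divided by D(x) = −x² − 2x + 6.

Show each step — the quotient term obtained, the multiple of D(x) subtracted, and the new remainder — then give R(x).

R(x) = 2

Step 1: lead(x⁵ + 6x⁴ − 2x³ − 31x² + 26x − 4) ÷ lead(D) = x⁵ ÷ −x² = −x³. Subtract (−x³)·D = x⁵ + 2x⁴ − 6x³. Remainder: 4x⁴ + 4x³ − 31x² + 26x − 4.
Step 2: lead(4x⁴ + 4x³ − 31x² + 26x − 4) ÷ lead(D) = 4x⁴ ÷ −x² = −4x². Subtract (−4x²)·D = 4x⁴ + 8x³ − 24x². Remainder: −4x³ − 7x² + 26x − 4.
Step 3: lead(−4x³ − 7x² + 26x − 4) ÷ lead(D) = −4x³ ÷ −x² = 4x. Subtract (4x)·D = −4x³ − 8x² + 24x. Remainder: x² + 2x − 4.
Step 4: lead(x² + 2x − 4) ÷ lead(D) = x² ÷ −x² = −1. Subtract (−1)·D = x² + 2x − 6. Remainder: 2.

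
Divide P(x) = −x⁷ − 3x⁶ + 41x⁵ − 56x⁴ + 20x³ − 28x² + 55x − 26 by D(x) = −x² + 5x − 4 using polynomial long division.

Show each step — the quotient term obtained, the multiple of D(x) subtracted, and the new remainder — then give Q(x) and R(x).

Step 1: lead(−x⁷ − 3x⁶ + 41x⁵ − 56x⁴ + 20x³ − 28x² + 55x − 26) ÷ lead(D) = −x⁷ ÷ −x² = x⁵. Subtract (x⁵)·D = −x⁷ + 5x⁶ − 4x⁵. Remainder: −8x⁶ + 45x⁵ − 56x⁴ + 20x³ − 28x² + 55x − 26.
Step 2: lead(−8x⁶ + 45x⁵ − 56x⁴ + 20x³ − 28x² + 55x − 26) ÷ lead(D) = −8x⁶ ÷ −x² = 8x⁴. Subtract (8x⁴)·D = −8x⁶ + 40x⁵ − 32x⁴. Remainder: 5x⁵ − 24x⁴ + 20x³ − 28x² + 55x − 26.
Step 3: lead(5x⁵ − 24x⁴ + 20x³ − 28x² + 55x − 26) ÷ lead(D) = 5x⁵ ÷ −x² = −5x³. Subtract (−5x³)·D = 5x⁵ − 25x⁴ + 20x³. Remainder: x⁴ − 28x² + 55x − 26.
Step 4: lead(x⁴ − 28x² + 55x − 26) ÷ lead(D) = x⁴ ÷ −x² = −x². Subtract (−x²)·D = x⁴ − 5x³ + 4x². Remainder: 5x³ − 32x² + 55x − 26.
Step 5: lead(5x³ − 32x² + 55x − 26) ÷ lead(D) = 5x³ ÷ −x² = −5x. Subtract (−5x)·D = 5x³ − 25x² + 20x. Remainder: −7x² + 35x − 26.
Step 6: lead(−7x² + 35x − 26) ÷ lead(D) = −7x² ÷ −x² = 7. Subtract (7)·D = −7x² + 35x − 28. Remainder: 2.

Q(x) = x⁵ + 8x⁴ − 5x³ − x² − 5x + 7; R(x) = 2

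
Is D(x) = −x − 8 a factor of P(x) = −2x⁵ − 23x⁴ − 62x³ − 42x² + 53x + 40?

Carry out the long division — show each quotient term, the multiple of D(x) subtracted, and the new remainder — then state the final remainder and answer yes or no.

R(x) = 0, so D(x) is a factor of P(x). yes

Step 1: lead(−2x⁵ − 23x⁴ − 62x³ − 42x² + 53x + 40) ÷ lead(D) = −2x⁵ ÷ −x = 2x⁴. Subtract (2x⁴)·D = −2x⁵ − 16x⁴. Remainder: −7x⁴ − 62x³ − 42x² + 53x + 40.
Step 2: lead(−7x⁴ − 62x³ − 42x² + 53x + 40) ÷ lead(D) = −7x⁴ ÷ −x = 7x³. Subtract (7x³)·D = −7x⁴ − 56x³. Remainder: −6x³ − 42x² + 53x + 40.
Step 3: lead(−6x³ − 42x² + 53x + 40) ÷ lead(D) = −6x³ ÷ −x = 6x². Subtract (6x²)·D = −6x³ − 48x². Remainder: 6x² + 53x + 40.
Step 4: lead(6x² + 53x + 40) ÷ lead(D) = 6x² ÷ −x = −6x. Subtract (−6x)·D = 6x² + 48x. Remainder: 5x + 40.
Step 5: lead(5x + 40) ÷ lead(D) = 5x ÷ −x = −5. Subtract (−5)·D = 5x + 40. Remainder: 0.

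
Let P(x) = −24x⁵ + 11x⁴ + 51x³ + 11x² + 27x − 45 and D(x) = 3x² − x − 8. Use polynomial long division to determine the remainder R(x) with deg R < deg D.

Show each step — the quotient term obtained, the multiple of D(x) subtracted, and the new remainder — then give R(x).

Step 1: lead(−24x⁵ + 11x⁴ + 51x³ + 11x² + 27x − 45) ÷ lead(D) = −24x⁵ ÷ 3x² = −8x³. Subtract (−8x³)·D = −24x⁵ + 8x⁴ + 64x³. Remainder: 3x⁴ − 13x³ + 11x² + 27x − 45.
Step 2: lead(3x⁴ − 13x³ + 11x² + 27x − 45) ÷ lead(D) = 3x⁴ ÷ 3x² = x². Subtract (x²)·D = 3x⁴ − x³ − 8x². Remainder: −12x³ + 19x² + 27x − 45.
Step 3: lead(−12x³ + 19x² + 27x − 45) ÷ lead(D) = −12x³ ÷ 3x² = −4x. Subtract (−4x)·D = −12x³ + 4x² + 32x. Remainder: 15x² − 5x − 45.
Step 4: lead(15x² − 5x − 45) ÷ lead(D) = 15x² ÷ 3x² = 5. Subtract (5)·D = 15x² − 5x − 40. Remainder: −5.

R(x) = −5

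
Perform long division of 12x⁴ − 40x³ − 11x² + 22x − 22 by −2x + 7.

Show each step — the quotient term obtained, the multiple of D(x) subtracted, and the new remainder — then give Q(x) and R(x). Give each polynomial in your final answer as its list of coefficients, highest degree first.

Step 1: lead(12x⁴ − 40x³ − 11x² + 22x − 22) ÷ lead(D) = 12x⁴ ÷ −2x = −6x³. Subtract (−6x³)·D = 12x⁴ − 42x³. Remainder: 2x³ − 11x² + 22x − 22.
Step 2: lead(2x³ − 11x² + 22x − 22) ÷ lead(D) = 2x³ ÷ −2x = −x². Subtract (−x²)·D = 2x³ − 7x². Remainder: −4x² + 22x − 22.
Step 3: lead(−4x² + 22x − 22) ÷ lead(D) = −4x² ÷ −2x = 2x. Subtract (2x)·D = −4x² + 14x. Remainder: 8x − 22.
Step 4: lead(8x − 22) ÷ lead(D) = 8x ÷ −2x = −4. Subtract (−4)·D = 8x − 28. Remainder: 6.

Q = [-6, -1, 2, -4]; R = [6]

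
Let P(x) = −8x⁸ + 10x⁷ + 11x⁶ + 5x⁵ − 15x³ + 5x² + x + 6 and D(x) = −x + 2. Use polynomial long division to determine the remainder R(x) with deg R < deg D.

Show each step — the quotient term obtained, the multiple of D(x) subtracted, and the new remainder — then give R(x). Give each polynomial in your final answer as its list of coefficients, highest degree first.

Step 1: lead(−8x⁸ + 10x⁷ + 11x⁶ + 5x⁵ − 15x³ + 5x² + x + 6) ÷ lead(D) = −8x⁸ ÷ −x = 8x⁷. Subtract (8x⁷)·D = −8x⁸ + 16x⁷. Remainder: −6x⁷ + 11x⁶ + 5x⁵ − 15x³ + 5x² + x + 6.
Step 2: lead(−6x⁷ + 11x⁶ + 5x⁵ − 15x³ + 5x² + x + 6) ÷ lead(D) = −6x⁷ ÷ −x = 6x⁶. Subtract (6x⁶)·D = −6x⁷ + 12x⁶. Remainder: −x⁶ + 5x⁵ − 15x³ + 5x² + x + 6.
Step 3: lead(−x⁶ + 5x⁵ − 15x³ + 5x² + x + 6) ÷ lead(D) = −x⁶ ÷ −x = x⁵. Subtract (x⁵)·D = −x⁶ + 2x⁵. Remainder: 3x⁵ − 15x³ + 5x² + x + 6.
Step 4: lead(3x⁵ − 15x³ + 5x² + x + 6) ÷ lead(D) = 3x⁵ ÷ −x = −3x⁴. Subtract (−3x⁴)·D = 3x⁵ − 6x⁴. Remainder: 6x⁴ − 15x³ + 5x² + x + 6.
Step 5: lead(6x⁴ − 15x³ + 5x² + x + 6) ÷ lead(D) = 6x⁴ ÷ −x = −6x³. Subtract (−6x³)·D = 6x⁴ − 12x³. Remainder: −3x³ + 5x² + x + 6.
Step 6: lead(−3x³ + 5x² + x + 6) ÷ lead(D) = −3x³ ÷ −x = 3x². Subtract (3x²)·D = −3x³ + 6x². Remainder: −x² + x + 6.
Step 7: lead(−x² + x + 6) ÷ lead(D) = −x² ÷ −x = x. Subtract (x)·D = −x² + 2x. Remainder: −x + 6.
Step 8: lead(−x + 6) ÷ lead(D) = −x ÷ −x = 1. Subtract (1)·D = −x + 2. Remainder: 4.

R = [4]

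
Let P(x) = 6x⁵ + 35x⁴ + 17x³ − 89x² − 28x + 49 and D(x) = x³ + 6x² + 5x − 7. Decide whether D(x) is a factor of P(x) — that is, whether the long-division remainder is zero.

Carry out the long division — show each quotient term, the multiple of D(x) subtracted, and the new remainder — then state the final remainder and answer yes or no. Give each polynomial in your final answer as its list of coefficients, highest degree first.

R = [0], so D(x) is a factor of P(x). yes

Step 1: lead(6x⁵ + 35x⁴ + 17x³ − 89x² − 28x + 49) ÷ lead(D) = 6x⁵ ÷ x³ = 6x². Subtract (6x²)·D = 6x⁵ + 36x⁴ + 30x³ − 42x². Remainder: −x⁴ − 13x³ − 47x² − 28x + 49.
Step 2: lead(−x⁴ − 13x³ − 47x² − 28x + 49) ÷ lead(D) = −x⁴ ÷ x³ = −x. Subtract (−x)·D = −x⁴ − 6x³ − 5x² + 7x. Remainder: −7x³ − 42x² − 35x + 49.
Step 3: lead(−7x³ − 42x² − 35x + 49) ÷ lead(D) = −7x³ ÷ x³ = −7. Subtract (−7)·D = −7x³ − 42x² − 35x + 49. Remainder: 0.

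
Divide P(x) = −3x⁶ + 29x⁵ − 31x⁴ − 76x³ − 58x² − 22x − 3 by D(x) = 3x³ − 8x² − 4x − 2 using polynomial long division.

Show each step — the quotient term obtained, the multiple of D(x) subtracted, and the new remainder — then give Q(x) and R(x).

Step 1: lead(−3x⁶ + 29x⁵ − 31x⁴ − 76x³ − 58x² − 22x − 3) ÷ lead(D) = −3x⁶ ÷ 3x³ = −x³. Subtract (−x³)·D = −3x⁶ + 8x⁵ + 4x⁴ + 2x³. Remainder: 21x⁵ − 35x⁴ − 78x³ − 58x² − 22x − 3.
Step 2: lead(21x⁵ − 35x⁴ − 78x³ − 58x² − 22x − 3) ÷ lead(D) = 21x⁵ ÷ 3x³ = 7x². Subtract (7x²)·D = 21x⁵ − 56x⁴ − 28x³ − 14x². Remainder: 21x⁴ − 50x³ − 44x² − 22x − 3.
Step 3: lead(21x⁴ − 50x³ − 44x² − 22x − 3) ÷ lead(D) = 21x⁴ ÷ 3x³ = 7x. Subtract (7x)·D = 21x⁴ − 56x³ − 28x² − 14x. Remainder: 6x³ − 16x² − 8x − 3.
Step 4: lead(6x³ − 16x² − 8x − 3) ÷ lead(D) = 6x³ ÷ 3x³ = 2. Subtract (2)·D = 6x³ − 16x² − 8x − 4. Remainder: 1.

Q(x) = −x³ + 7x² + 7x + 2; R(x) = 1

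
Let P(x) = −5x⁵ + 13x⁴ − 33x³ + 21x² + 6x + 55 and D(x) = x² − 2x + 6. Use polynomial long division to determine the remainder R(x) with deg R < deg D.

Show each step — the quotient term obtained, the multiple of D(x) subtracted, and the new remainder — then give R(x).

Step 1: lead(−5x⁵ + 13x⁴ − 33x³ + 21x² + 6x + 55) ÷ lead(D) = −5x⁵ ÷ x² = −5x³. Subtract (−5x³)·D = −5x⁵ + 10x⁴ − 30x³. Remainder: 3x⁴ − 3x³ + 21x² + 6x + 55.
Step 2: lead(3x⁴ − 3x³ + 21x² + 6x + 55) ÷ lead(D) = 3x⁴ ÷ x² = 3x². Subtract (3x²)·D = 3x⁴ − 6x³ + 18x². Remainder: 3x³ + 3x² + 6x + 55.
Step 3: lead(3x³ + 3x² + 6x + 55) ÷ lead(D) = 3x³ ÷ x² = 3x. Subtract (3x)·D = 3x³ − 6x² + 18x. Remainder: 9x² − 12x + 55.
Step 4: lead(9x² − 12x + 55) ÷ lead(D) = 9x² ÷ x² = 9. Subtract (9)·D = 9x² − 18x + 54. Remainder: 6x + 1.

R(x) = 6x + 1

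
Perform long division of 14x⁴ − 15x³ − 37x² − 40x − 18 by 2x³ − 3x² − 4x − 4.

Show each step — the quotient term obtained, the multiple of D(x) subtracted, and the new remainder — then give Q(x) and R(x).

Q(x) = 7x + 3; R(x) = −6

Step 1: lead(14x⁴ − 15x³ − 37x² − 40x − 18) ÷ lead(D) = 14x⁴ ÷ 2x³ = 7x. Subtract (7x)·D = 14x⁴ − 21x³ − 28x² − 28x. Remainder: 6x³ − 9x² − 12x − 18.
Step 2: lead(6x³ − 9x² − 12x − 18) ÷ lead(D) = 6x³ ÷ 2x³ = 3. Subtract (3)·D = 6x³ − 9x² − 12x − 12. Remainder: −6.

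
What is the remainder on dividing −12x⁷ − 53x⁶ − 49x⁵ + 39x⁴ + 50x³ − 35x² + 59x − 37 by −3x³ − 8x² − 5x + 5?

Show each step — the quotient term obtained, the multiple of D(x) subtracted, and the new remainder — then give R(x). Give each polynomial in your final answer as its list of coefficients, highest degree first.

R = [-8, -1, -7]

Step 1: lead(−12x⁷ − 53x⁶ − 49x⁵ + 39x⁴ + 50x³ − 35x² + 59x − 37) ÷ lead(D) = −12x⁷ ÷ −3x³ = 4x⁴. Subtract (4x⁴)·D = −12x⁷ − 32x⁶ − 20x⁵ + 20x⁴. Remainder: −21x⁶ − 29x⁵ + 19x⁴ + 50x³ − 35x² + 59x − 37.
Step 2: lead(−21x⁶ − 29x⁵ + 19x⁴ + 50x³ − 35x² + 59x − 37) ÷ lead(D) = −21x⁶ ÷ −3x³ = 7x³. Subtract (7x³)·D = −21x⁶ − 56x⁵ − 35x⁴ + 35x³. Remainder: 27x⁵ + 54x⁴ + 15x³ − 35x² + 59x − 37.
Step 3: lead(27x⁵ + 54x⁴ + 15x³ − 35x² + 59x − 37) ÷ lead(D) = 27x⁵ ÷ −3x³ = −9x². Subtract (−9x²)·D = 27x⁵ + 72x⁴ + 45x³ − 45x². Remainder: −18x⁴ − 30x³ + 10x² + 59x − 37.
Step 4: lead(−18x⁴ − 30x³ + 10x² + 59x − 37) ÷ lead(D) = −18x⁴ ÷ −3x³ = 6x. Subtract (6x)·D = −18x⁴ − 48x³ − 30x² + 30x. Remainder: 18x³ + 40x² + 29x − 37.
Step 5: lead(18x³ + 40x² + 29x − 37) ÷ lead(D) = 18x³ ÷ −3x³ = −6. Subtract (−6)·D = 18x³ + 48x² + 30x − 30. Remainder: −8x² − x − 7.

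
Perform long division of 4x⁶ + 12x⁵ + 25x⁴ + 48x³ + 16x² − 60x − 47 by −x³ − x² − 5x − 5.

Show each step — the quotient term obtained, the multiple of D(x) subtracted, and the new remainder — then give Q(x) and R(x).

Q(x) = −4x³ − 8x² + 3x + 9; R(x) = −2

Step 1: lead(4x⁶ + 12x⁵ + 25x⁴ + 48x³ + 16x² − 60x − 47) ÷ lead(D) = 4x⁶ ÷ −x³ = −4x³. Subtract (−4x³)·D = 4x⁶ + 4x⁵ + 20x⁴ + 20x³. Remainder: 8x⁵ + 5x⁴ + 28x³ + 16x² − 60x − 47.
Step 2: lead(8x⁵ + 5x⁴ + 28x³ + 16x² − 60x − 47) ÷ lead(D) = 8x⁵ ÷ −x³ = −8x². Subtract (−8x²)·D = 8x⁵ + 8x⁴ + 40x³ + 40x². Remainder: −3x⁴ − 12x³ − 24x² − 60x − 47.
Step 3: lead(−3x⁴ − 12x³ − 24x² − 60x − 47) ÷ lead(D) = −3x⁴ ÷ −x³ = 3x. Subtract (3x)·D = −3x⁴ − 3x³ − 15x² − 15x. Remainder: −9x³ − 9x² − 45x − 47.
Step 4: lead(−9x³ − 9x² − 45x − 47) ÷ lead(D) = −9x³ ÷ −x³ = 9. Subtract (9)·D = −9x³ − 9x² − 45x − 45. Remainder: −2.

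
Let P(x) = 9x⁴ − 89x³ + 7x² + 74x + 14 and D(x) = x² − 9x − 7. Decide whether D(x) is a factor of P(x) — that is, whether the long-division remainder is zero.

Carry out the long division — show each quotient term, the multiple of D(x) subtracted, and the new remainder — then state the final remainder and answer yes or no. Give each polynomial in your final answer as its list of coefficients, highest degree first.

R = [0], so D(x) is a factor of P(x). yes

Step 1: lead(9x⁴ − 89x³ + 7x² + 74x + 14) ÷ lead(D) = 9x⁴ ÷ x² = 9x². Subtract (9x²)·D = 9x⁴ − 81x³ − 63x². Remainder: −8x³ + 70x² + 74x + 14.
Step 2: lead(−8x³ + 70x² + 74x + 14) ÷ lead(D) = −8x³ ÷ x² = −8x. Subtract (−8x)·D = −8x³ + 72x² + 56x. Remainder: −2x² + 18x + 14.
Step 3: lead(−2x² + 18x + 14) ÷ lead(D) = −2x² ÷ x² = −2. Subtract (−2)·D = −2x² + 18x + 14. Remainder: 0.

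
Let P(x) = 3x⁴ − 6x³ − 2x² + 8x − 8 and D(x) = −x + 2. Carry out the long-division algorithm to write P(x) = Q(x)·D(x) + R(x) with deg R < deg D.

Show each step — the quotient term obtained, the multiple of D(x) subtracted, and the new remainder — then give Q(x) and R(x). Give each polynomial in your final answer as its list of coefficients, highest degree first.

Step 1: lead(3x⁴ − 6x³ − 2x² + 8x − 8) ÷ lead(D) = 3x⁴ ÷ −x = −3x³. Subtract (−3x³)·D = 3x⁴ − 6x³. Remainder: −2x² + 8x − 8.
Step 2: lead(−2x² + 8x − 8) ÷ lead(D) = −2x² ÷ −x = 2x. Subtract (2x)·D = −2x² + 4x. Remainder: 4x − 8.
Step 3: lead(4x − 8) ÷ lead(D) = 4x ÷ −x = −4. Subtract (−4)·D = 4x − 8. Remainder: 0.

Q = [-3, 0, 2, -4]; R = [0]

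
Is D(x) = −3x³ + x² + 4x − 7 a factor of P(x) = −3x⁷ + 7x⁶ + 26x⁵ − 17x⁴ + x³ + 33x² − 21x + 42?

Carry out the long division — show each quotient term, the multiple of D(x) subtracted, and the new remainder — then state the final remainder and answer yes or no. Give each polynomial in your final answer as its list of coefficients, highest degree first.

R = [-8, -7, -7], so D(x) is not a factor of P(x). no

Step 1: lead(−3x⁷ + 7x⁶ + 26x⁵ − 17x⁴ + x³ + 33x² − 21x + 42) ÷ lead(D) = −3x⁷ ÷ −3x³ = x⁴. Subtract (x⁴)·D = −3x⁷ + x⁶ + 4x⁵ − 7x⁴. Remainder: 6x⁶ + 22x⁵ − 10x⁴ + x³ + 33x² − 21x + 42.
Step 2: lead(6x⁶ + 22x⁵ − 10x⁴ + x³ + 33x² − 21x + 42) ÷ lead(D) = 6x⁶ ÷ −3x³ = −2x³. Subtract (−2x³)·D = 6x⁶ − 2x⁵ − 8x⁴ + 14x³. Remainder: 24x⁵ − 2x⁴ − 13x³ + 33x² − 21x + 42.
Step 3: lead(24x⁵ − 2x⁴ − 13x³ + 33x² − 21x + 42) ÷ lead(D) = 24x⁵ ÷ −3x³ = −8x². Subtract (−8x²)·D = 24x⁵ − 8x⁴ − 32x³ + 56x². Remainder: 6x⁴ + 19x³ − 23x² − 21x + 42.
Step 4: lead(6x⁴ + 19x³ − 23x² − 21x + 42) ÷ lead(D) = 6x⁴ ÷ −3x³ = −2x. Subtract (−2x)·D = 6x⁴ − 2x³ − 8x² + 14x. Remainder: 21x³ − 15x² − 35x + 42.
Step 5: lead(21x³ − 15x² − 35x + 42) ÷ lead(D) = 21x³ ÷ −3x³ = −7. Subtract (−7)·D = 21x³ − 7x² − 28x + 49. Remainder: −8x² − 7x − 7.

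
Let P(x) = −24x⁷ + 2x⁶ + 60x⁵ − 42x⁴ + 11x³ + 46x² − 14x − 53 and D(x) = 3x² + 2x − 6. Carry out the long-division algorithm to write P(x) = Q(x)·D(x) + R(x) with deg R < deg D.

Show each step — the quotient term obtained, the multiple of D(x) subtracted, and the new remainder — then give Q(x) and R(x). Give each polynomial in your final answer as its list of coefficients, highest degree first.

Q = [-8, 6, 0, -2, 5, 8]; R = [-5]

Step 1: lead(−24x⁷ + 2x⁶ + 60x⁵ − 42x⁴ + 11x³ + 46x² − 14x − 53) ÷ lead(D) = −24x⁷ ÷ 3x² = −8x⁵. Subtract (−8x⁵)·D = −24x⁷ − 16x⁶ + 48x⁵. Remainder: 18x⁶ + 12x⁵ − 42x⁴ + 11x³ + 46x² − 14x − 53.
Step 2: lead(18x⁶ + 12x⁵ − 42x⁴ + 11x³ + 46x² − 14x − 53) ÷ lead(D) = 18x⁶ ÷ 3x² = 6x⁴. Subtract (6x⁴)·D = 18x⁶ + 12x⁵ − 36x⁴. Remainder: −6x⁴ + 11x³ + 46x² − 14x − 53.
Step 3: lead(−6x⁴ + 11x³ + 46x² − 14x − 53) ÷ lead(D) = −6x⁴ ÷ 3x² = −2x². Subtract (−2x²)·D = −6x⁴ − 4x³ + 12x². Remainder: 15x³ + 34x² − 14x − 53.
Step 4: lead(15x³ + 34x² − 14x − 53) ÷ lead(D) = 15x³ ÷ 3x² = 5x. Subtract (5x)·D = 15x³ + 10x² − 30x. Remainder: 24x² + 16x − 53.
Step 5: lead(24x² + 16x − 53) ÷ lead(D) = 24x² ÷ 3x² = 8. Subtract (8)·D = 24x² + 16x − 48. Remainder: −5.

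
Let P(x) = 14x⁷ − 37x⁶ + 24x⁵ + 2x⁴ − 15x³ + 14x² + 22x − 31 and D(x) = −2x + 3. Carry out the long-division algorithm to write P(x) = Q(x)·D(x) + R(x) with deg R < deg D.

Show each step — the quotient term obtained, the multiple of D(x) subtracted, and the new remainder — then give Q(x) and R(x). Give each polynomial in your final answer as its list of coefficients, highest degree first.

Step 1: lead(14x⁷ − 37x⁶ + 24x⁵ + 2x⁴ − 15x³ + 14x² + 22x − 31) ÷ lead(D) = 14x⁷ ÷ −2x = −7x⁶. Subtract (−7x⁶)·D = 14x⁷ − 21x⁶. Remainder: −16x⁶ + 24x⁵ + 2x⁴ − 15x³ + 14x² + 22x − 31.
Step 2: lead(−16x⁶ + 24x⁵ + 2x⁴ − 15x³ + 14x² + 22x − 31) ÷ lead(D) = −16x⁶ ÷ −2x = 8x⁵. Subtract (8x⁵)·D = −16x⁶ + 24x⁵. Remainder: 2x⁴ − 15x³ + 14x² + 22x − 31.
Step 3: lead(2x⁴ − 15x³ + 14x² + 22x − 31) ÷ lead(D) = 2x⁴ ÷ −2x = −x³. Subtract (−x³)·D = 2x⁴ − 3x³. Remainder: −12x³ + 14x² + 22x − 31.
Step 4: lead(−12x³ + 14x² + 22x − 31) ÷ lead(D) = −12x³ ÷ −2x = 6x². Subtract (6x²)·D = −12x³ + 18x². Remainder: −4x² + 22x − 31.
Step 5: lead(−4x² + 22x − 31) ÷ lead(D) = −4x² ÷ −2x = 2x. Subtract (2x)·D = −4x² + 6x. Remainder: 16x − 31.
Step 6: lead(16x − 31) ÷ lead(D) = 16x ÷ −2x = −8. Subtract (−8)·D = 16x − 24. Remainder: −7.

Q = [-7, 8, 0, -1, 6, 2, -8]; R = [-7]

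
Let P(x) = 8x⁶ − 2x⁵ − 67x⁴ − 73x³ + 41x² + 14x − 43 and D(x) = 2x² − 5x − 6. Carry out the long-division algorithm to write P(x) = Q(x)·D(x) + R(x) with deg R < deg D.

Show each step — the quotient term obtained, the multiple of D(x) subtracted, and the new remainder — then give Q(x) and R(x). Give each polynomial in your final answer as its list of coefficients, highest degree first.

Step 1: lead(8x⁶ − 2x⁵ − 67x⁴ − 73x³ + 41x² + 14x − 43) ÷ lead(D) = 8x⁶ ÷ 2x² = 4x⁴. Subtract (4x⁴)·D = 8x⁶ − 20x⁵ − 24x⁴. Remainder: 18x⁵ − 43x⁴ − 73x³ + 41x² + 14x − 43.
Step 2: lead(18x⁵ − 43x⁴ − 73x³ + 41x² + 14x − 43) ÷ lead(D) = 18x⁵ ÷ 2x² = 9x³. Subtract (9x³)·D = 18x⁵ − 45x⁴ − 54x³. Remainder: 2x⁴ − 19x³ + 41x² + 14x − 43.
Step 3: lead(2x⁴ − 19x³ + 41x² + 14x − 43) ÷ lead(D) = 2x⁴ ÷ 2x² = x². Subtract (x²)·D = 2x⁴ − 5x³ − 6x². Remainder: −14x³ + 47x² + 14x − 43.
Step 4: lead(−14x³ + 47x² + 14x − 43) ÷ lead(D) = −14x³ ÷ 2x² = −7x. Subtract (−7x)·D = −14x³ + 35x² + 42x. Remainder: 12x² − 28x − 43.
Step 5: lead(12x² − 28x − 43) ÷ lead(D) = 12x² ÷ 2x² = 6. Subtract (6)·D = 12x² − 30x − 36. Remainder: 2x − 7.

Q = [4, 9, 1, -7, 6]; R = [2, -7]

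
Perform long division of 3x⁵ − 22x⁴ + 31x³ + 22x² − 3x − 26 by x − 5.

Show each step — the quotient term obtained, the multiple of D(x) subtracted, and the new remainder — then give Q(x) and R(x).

Step 1: lead(3x⁵ − 22x⁴ + 31x³ + 22x² − 3x − 26) ÷ lead(D) = 3x⁵ ÷ x = 3x⁴. Subtract (3x⁴)·D = 3x⁵ − 15x⁴. Remainder: −7x⁴ + 31x³ + 22x² − 3x − 26.
Step 2: lead(−7x⁴ + 31x³ + 22x² − 3x − 26) ÷ lead(D) = −7x⁴ ÷ x = −7x³. Subtract (−7x³)·D = −7x⁴ + 35x³. Remainder: −4x³ + 22x² − 3x − 26.
Step 3: lead(−4x³ + 22x² − 3x − 26) ÷ lead(D) = −4x³ ÷ x = −4x². Subtract (−4x²)·D = −4x³ + 20x². Remainder: 2x² − 3x − 26.
Step 4: lead(2x² − 3x − 26) ÷ lead(D) = 2x² ÷ x = 2x. Subtract (2x)·D = 2x² − 10x. Remainder: 7x − 26.
Step 5: lead(7x − 26) ÷ lead(D) = 7x ÷ x = 7. Subtract (7)·D = 7x − 35. Remainder: 9.

Q(x) = 3x⁴ − 7x³ − 4x² + 2x + 7; R(x) = 9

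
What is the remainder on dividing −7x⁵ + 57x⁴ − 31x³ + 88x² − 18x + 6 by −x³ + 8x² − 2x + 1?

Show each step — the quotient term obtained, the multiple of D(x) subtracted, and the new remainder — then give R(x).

R(x) = 7x² + x − 3

Step 1: lead(−7x⁵ + 57x⁴ − 31x³ + 88x² − 18x + 6) ÷ lead(D) = −7x⁵ ÷ −x³ = 7x². Subtract (7x²)·D = −7x⁵ + 56x⁴ − 14x³ + 7x². Remainder: x⁴ − 17x³ + 81x² − 18x + 6.
Step 2: lead(x⁴ − 17x³ + 81x² − 18x + 6) ÷ lead(D) = x⁴ ÷ −x³ = −x. Subtract (−x)·D = x⁴ − 8x³ + 2x² − x. Remainder: −9x³ + 79x² − 17x + 6.
Step 3: lead(−9x³ + 79x² − 17x + 6) ÷ lead(D) = −9x³ ÷ −x³ = 9. Subtract (9)·D = −9x³ + 72x² − 18x + 9. Remainder: 7x² + x − 3.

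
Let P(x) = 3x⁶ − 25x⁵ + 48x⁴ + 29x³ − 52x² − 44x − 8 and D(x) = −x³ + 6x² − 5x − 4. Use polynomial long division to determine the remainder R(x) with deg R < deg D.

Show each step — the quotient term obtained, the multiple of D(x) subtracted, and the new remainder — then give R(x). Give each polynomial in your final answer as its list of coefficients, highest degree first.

Step 1: lead(3x⁶ − 25x⁵ + 48x⁴ + 29x³ − 52x² − 44x − 8) ÷ lead(D) = 3x⁶ ÷ −x³ = −3x³. Subtract (−3x³)·D = 3x⁶ − 18x⁵ + 15x⁴ + 12x³. Remainder: −7x⁵ + 33x⁴ + 17x³ − 52x² − 44x − 8.
Step 2: lead(−7x⁵ + 33x⁴ + 17x³ − 52x² − 44x − 8) ÷ lead(D) = −7x⁵ ÷ −x³ = 7x². Subtract (7x²)·D = −7x⁵ + 42x⁴ − 35x³ − 28x². Remainder: −9x⁴ + 52x³ − 24x² − 44x − 8.
Step 3: lead(−9x⁴ + 52x³ − 24x² − 44x − 8) ÷ lead(D) = −9x⁴ ÷ −x³ = 9x. Subtract (9x)·D = −9x⁴ + 54x³ − 45x² − 36x. Remainder: −2x³ + 21x² − 8x − 8.
Step 4: lead(−2x³ + 21x² − 8x − 8) ÷ lead(D) = −2x³ ÷ −x³ = 2. Subtract (2)·D = −2x³ + 12x² − 10x − 8. Remainder: 9x² + 2x.

R = [9, 2, 0]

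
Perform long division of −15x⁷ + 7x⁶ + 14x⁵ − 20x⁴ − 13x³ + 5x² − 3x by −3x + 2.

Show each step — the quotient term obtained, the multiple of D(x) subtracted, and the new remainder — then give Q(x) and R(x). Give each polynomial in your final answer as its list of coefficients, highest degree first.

Step 1: lead(−15x⁷ + 7x⁶ + 14x⁵ − 20x⁴ − 13x³ + 5x² − 3x) ÷ lead(D) = −15x⁷ ÷ −3x = 5x⁶. Subtract (5x⁶)·D = −15x⁷ + 10x⁶. Remainder: −3x⁶ + 14x⁵ − 20x⁴ − 13x³ + 5x² − 3x.
Step 2: lead(−3x⁶ + 14x⁵ − 20x⁴ − 13x³ + 5x² − 3x) ÷ lead(D) = −3x⁶ ÷ −3x = x⁵. Subtract (x⁵)·D = −3x⁶ + 2x⁵. Remainder: 12x⁵ − 20x⁴ − 13x³ + 5x² − 3x.
Step 3: lead(12x⁵ − 20x⁴ − 13x³ + 5x² − 3x) ÷ lead(D) = 12x⁵ ÷ −3x = −4x⁴. Subtract (−4x⁴)·D = 12x⁵ − 8x⁴. Remainder: −12x⁴ − 13x³ + 5x² − 3x.
Step 4: lead(−12x⁴ − 13x³ + 5x² − 3x) ÷ lead(D) = −12x⁴ ÷ −3x = 4x³. Subtract (4x³)·D = −12x⁴ + 8x³. Remainder: −21x³ + 5x² − 3x.
Step 5: lead(−21x³ + 5x² − 3x) ÷ lead(D) = −21x³ ÷ −3x = 7x². Subtract (7x²)·D = −21x³ + 14x². Remainder: −9x² − 3x.
Step 6: lead(−9x² − 3x) ÷ lead(D) = −9x² ÷ −3x = 3x. Subtract (3x)·D = −9x² + 6x. Remainder: −9x.
Step 7: lead(−9x) ÷ lead(D) = −9x ÷ −3x = 3. Subtract (3)·D = −9x + 6. Remainder: −6.

Q = [5, 1, -4, 4, 7, 3, 3]; R = [-6]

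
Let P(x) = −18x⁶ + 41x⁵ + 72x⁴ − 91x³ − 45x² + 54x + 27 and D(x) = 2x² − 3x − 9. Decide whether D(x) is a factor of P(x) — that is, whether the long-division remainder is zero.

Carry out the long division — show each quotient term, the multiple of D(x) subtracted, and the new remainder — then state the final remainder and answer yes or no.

R(x) = 0, so D(x) is a factor of P(x). yes

Step 1: lead(−18x⁶ + 41x⁵ + 72x⁴ − 91x³ − 45x² + 54x + 27) ÷ lead(D) = −18x⁶ ÷ 2x² = −9x⁴. Subtract (−9x⁴)·D = −18x⁶ + 27x⁵ + 81x⁴. Remainder: 14x⁵ − 9x⁴ − 91x³ − 45x² + 54x + 27.
Step 2: lead(14x⁵ − 9x⁴ − 91x³ − 45x² + 54x + 27) ÷ lead(D) = 14x⁵ ÷ 2x² = 7x³. Subtract (7x³)·D = 14x⁵ − 21x⁴ − 63x³. Remainder: 12x⁴ − 28x³ − 45x² + 54x + 27.
Step 3: lead(12x⁴ − 28x³ − 45x² + 54x + 27) ÷ lead(D) = 12x⁴ ÷ 2x² = 6x². Subtract (6x²)·D = 12x⁴ − 18x³ − 54x². Remainder: −10x³ + 9x² + 54x + 27.
Step 4: lead(−10x³ + 9x² + 54x + 27) ÷ lead(D) = −10x³ ÷ 2x² = −5x. Subtract (−5x)·D = −10x³ + 15x² + 45x. Remainder: −6x² + 9x + 27.
Step 5: lead(−6x² + 9x + 27) ÷ lead(D) = −6x² ÷ 2x² = −3. Subtract (−3)·D = −6x² + 9x + 27. Remainder: 0.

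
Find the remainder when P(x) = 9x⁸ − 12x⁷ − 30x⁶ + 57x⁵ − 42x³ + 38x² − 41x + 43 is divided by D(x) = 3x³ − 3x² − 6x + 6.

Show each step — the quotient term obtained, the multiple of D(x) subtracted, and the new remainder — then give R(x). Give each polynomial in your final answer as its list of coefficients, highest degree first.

R = [8, 7, 7]

Step 1: lead(9x⁸ − 12x⁷ − 30x⁶ + 57x⁵ − 42x³ + 38x² − 41x + 43) ÷ lead(D) = 9x⁸ ÷ 3x³ = 3x⁵. Subtract (3x⁵)·D = 9x⁸ − 9x⁷ − 18x⁶ + 18x⁵. Remainder: −3x⁷ − 12x⁶ + 39x⁵ − 42x³ + 38x² − 41x + 43.
Step 2: lead(−3x⁷ − 12x⁶ + 39x⁵ − 42x³ + 38x² − 41x + 43) ÷ lead(D) = −3x⁷ ÷ 3x³ = −x⁴. Subtract (−x⁴)·D = −3x⁷ + 3x⁶ + 6x⁵ − 6x⁴. Remainder: −15x⁶ + 33x⁵ + 6x⁴ − 42x³ + 38x² − 41x + 43.
Step 3: lead(−15x⁶ + 33x⁵ + 6x⁴ − 42x³ + 38x² − 41x + 43) ÷ lead(D) = −15x⁶ ÷ 3x³ = −5x³. Subtract (−5x³)·D = −15x⁶ + 15x⁵ + 30x⁴ − 30x³. Remainder: 18x⁵ − 24x⁴ − 12x³ + 38x² − 41x + 43.
Step 4: lead(18x⁵ − 24x⁴ − 12x³ + 38x² − 41x + 43) ÷ lead(D) = 18x⁵ ÷ 3x³ = 6x². Subtract (6x²)·D = 18x⁵ − 18x⁴ − 36x³ + 36x². Remainder: −6x⁴ + 24x³ + 2x² − 41x + 43.
Step 5: lead(−6x⁴ + 24x³ + 2x² − 41x + 43) ÷ lead(D) = −6x⁴ ÷ 3x³ = −2x. Subtract (−2x)·D = −6x⁴ + 6x³ + 12x² − 12x. Remainder: 18x³ − 10x² − 29x + 43.
Step 6: lead(18x³ − 10x² − 29x + 43) ÷ lead(D) = 18x³ ÷ 3x³ = 6. Subtract (6)·D = 18x³ − 18x² − 36x + 36. Remainder: 8x² + 7x + 7.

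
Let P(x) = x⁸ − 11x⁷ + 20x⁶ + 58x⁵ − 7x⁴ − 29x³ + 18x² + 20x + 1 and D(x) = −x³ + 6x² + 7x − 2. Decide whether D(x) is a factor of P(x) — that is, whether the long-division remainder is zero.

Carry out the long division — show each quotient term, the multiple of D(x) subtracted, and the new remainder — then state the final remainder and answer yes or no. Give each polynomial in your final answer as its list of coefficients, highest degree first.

Step 1: lead(x⁸ − 11x⁷ + 20x⁶ + 58x⁵ − 7x⁴ − 29x³ + 18x² + 20x + 1) ÷ lead(D) = x⁸ ÷ −x³ = −x⁵. Subtract (−x⁵)·D = x⁸ − 6x⁷ − 7x⁶ + 2x⁵. Remainder: −5x⁷ + 27x⁶ + 56x⁵ − 7x⁴ − 29x³ + 18x² + 20x + 1.
Step 2: lead(−5x⁷ + 27x⁶ + 56x⁵ − 7x⁴ − 29x³ + 18x² + 20x + 1) ÷ lead(D) = −5x⁷ ÷ −x³ = 5x⁴. Subtract (5x⁴)·D = −5x⁷ + 30x⁶ + 35x⁵ − 10x⁴. Remainder: −3x⁶ + 21x⁵ + 3x⁴ − 29x³ + 18x² + 20x + 1.
Step 3: lead(−3x⁶ + 21x⁵ + 3x⁴ − 29x³ + 18x² + 20x + 1) ÷ lead(D) = −3x⁶ ÷ −x³ = 3x³. Subtract (3x³)·D = −3x⁶ + 18x⁵ + 21x⁴ − 6x³. Remainder: 3x⁵ − 18x⁴ − 23x³ + 18x² + 20x + 1.
Step 4: lead(3x⁵ − 18x⁴ − 23x³ + 18x² + 20x + 1) ÷ lead(D) = 3x⁵ ÷ −x³ = −3x². Subtract (−3x²)·D = 3x⁵ − 18x⁴ − 21x³ + 6x². Remainder: −2x³ + 12x² + 20x + 1.
Step 5: lead(−2x³ + 12x² + 20x + 1) ÷ lead(D) = −2x³ ÷ −x³ = 2. Subtract (2)·D = −2x³ + 12x² + 14x − 4. Remainder: 6x + 5.

R = [6, 5], so D(x) is not a factor of P(x). no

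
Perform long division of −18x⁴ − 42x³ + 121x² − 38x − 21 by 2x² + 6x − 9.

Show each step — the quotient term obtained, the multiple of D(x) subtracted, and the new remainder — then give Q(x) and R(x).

Step 1: lead(−18x⁴ − 42x³ + 121x² − 38x − 21) ÷ lead(D) = −18x⁴ ÷ 2x² = −9x². Subtract (−9x²)·D = −18x⁴ − 54x³ + 81x². Remainder: 12x³ + 40x² − 38x − 21.
Step 2: lead(12x³ + 40x² − 38x − 21) ÷ lead(D) = 12x³ ÷ 2x² = 6x. Subtract (6x)·D = 12x³ + 36x² − 54x. Remainder: 4x² + 16x − 21.
Step 3: lead(4x² + 16x − 21) ÷ lead(D) = 4x² ÷ 2x² = 2. Subtract (2)·D = 4x² + 12x − 18. Remainder: 4x − 3.

Q(x) = −9x² + 6x + 2; R(x) = 4x − 3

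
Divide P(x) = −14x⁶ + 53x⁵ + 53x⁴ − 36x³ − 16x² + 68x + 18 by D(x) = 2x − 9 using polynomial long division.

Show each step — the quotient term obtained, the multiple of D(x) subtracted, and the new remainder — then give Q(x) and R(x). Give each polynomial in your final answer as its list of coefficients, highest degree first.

Q = [-7, -5, 4, 0, -8, -2]; R = [0]

Step 1: lead(−14x⁶ + 53x⁵ + 53x⁴ − 36x³ − 16x² + 68x + 18) ÷ lead(D) = −14x⁶ ÷ 2x = −7x⁵. Subtract (−7x⁵)·D = −14x⁶ + 63x⁵. Remainder: −10x⁵ + 53x⁴ − 36x³ − 16x² + 68x + 18.
Step 2: lead(−10x⁵ + 53x⁴ − 36x³ − 16x² + 68x + 18) ÷ lead(D) = −10x⁵ ÷ 2x = −5x⁴. Subtract (−5x⁴)·D = −10x⁵ + 45x⁴. Remainder: 8x⁴ − 36x³ − 16x² + 68x + 18.
Step 3: lead(8x⁴ − 36x³ − 16x² + 68x + 18) ÷ lead(D) = 8x⁴ ÷ 2x = 4x³. Subtract (4x³)·D = 8x⁴ − 36x³. Remainder: −16x² + 68x + 18.
Step 4: lead(−16x² + 68x + 18) ÷ lead(D) = −16x² ÷ 2x = −8x. Subtract (−8x)·D = −16x² + 72x. Remainder: −4x + 18.
Step 5: lead(−4x + 18) ÷ lead(D) = −4x ÷ 2x = −2. Subtract (−2)·D = −4x + 18. Remainder: 0.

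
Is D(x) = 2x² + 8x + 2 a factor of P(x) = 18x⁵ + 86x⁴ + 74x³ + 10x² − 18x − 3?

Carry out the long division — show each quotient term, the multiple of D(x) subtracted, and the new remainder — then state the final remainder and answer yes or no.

R(x) = −2x + 1, so D(x) is not a factor of P(x). no

Step 1: lead(18x⁵ + 86x⁴ + 74x³ + 10x² − 18x − 3) ÷ lead(D) = 18x⁵ ÷ 2x² = 9x³. Subtract (9x³)·D = 18x⁵ + 72x⁴ + 18x³. Remainder: 14x⁴ + 56x³ + 10x² − 18x − 3.
Step 2: lead(14x⁴ + 56x³ + 10x² − 18x − 3) ÷ lead(D) = 14x⁴ ÷ 2x² = 7x². Subtract (7x²)·D = 14x⁴ + 56x³ + 14x². Remainder: −4x² − 18x − 3.
Step 3: lead(−4x² − 18x − 3) ÷ lead(D) = −4x² ÷ 2x² = −2. Subtract (−2)·D = −4x² − 16x − 4. Remainder: −2x + 1.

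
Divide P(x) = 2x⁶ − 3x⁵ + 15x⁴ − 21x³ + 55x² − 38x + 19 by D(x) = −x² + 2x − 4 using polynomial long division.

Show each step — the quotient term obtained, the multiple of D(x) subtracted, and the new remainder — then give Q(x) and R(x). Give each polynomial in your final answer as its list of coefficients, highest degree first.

Q = [-2, -1, -9, 7, -5]; R = [-1]

Step 1: lead(2x⁶ − 3x⁵ + 15x⁴ − 21x³ + 55x² − 38x + 19) ÷ lead(D) = 2x⁶ ÷ −x² = −2x⁴. Subtract (−2x⁴)·D = 2x⁶ − 4x⁵ + 8x⁴. Remainder: x⁵ + 7x⁴ − 21x³ + 55x² − 38x + 19.
Step 2: lead(x⁵ + 7x⁴ − 21x³ + 55x² − 38x + 19) ÷ lead(D) = x⁵ ÷ −x² = −x³. Subtract (−x³)·D = x⁵ − 2x⁴ + 4x³. Remainder: 9x⁴ − 25x³ + 55x² − 38x + 19.
Step 3: lead(9x⁴ − 25x³ + 55x² − 38x + 19) ÷ lead(D) = 9x⁴ ÷ −x² = −9x². Subtract (−9x²)·D = 9x⁴ − 18x³ + 36x². Remainder: −7x³ + 19x² − 38x + 19.
Step 4: lead(−7x³ + 19x² − 38x + 19) ÷ lead(D) = −7x³ ÷ −x² = 7x. Subtract (7x)·D = −7x³ + 14x² − 28x. Remainder: 5x² − 10x + 19.
Step 5: lead(5x² − 10x + 19) ÷ lead(D) = 5x² ÷ −x² = −5. Subtract (−5)·D = 5x² − 10x + 20. Remainder: −1.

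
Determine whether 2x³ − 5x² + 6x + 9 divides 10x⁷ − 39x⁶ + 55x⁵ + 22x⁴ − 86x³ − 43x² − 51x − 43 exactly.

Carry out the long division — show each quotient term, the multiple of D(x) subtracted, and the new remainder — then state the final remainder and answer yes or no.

R(x) = −7, so D(x) is not a factor of P(x). no

Step 1: lead(10x⁷ − 39x⁶ + 55x⁵ + 22x⁴ − 86x³ − 43x² − 51x − 43) ÷ lead(D) = 10x⁷ ÷ 2x³ = 5x⁴. Subtract (5x⁴)·D = 10x⁷ − 25x⁶ + 30x⁵ + 45x⁴. Remainder: −14x⁶ + 25x⁵ − 23x⁴ − 86x³ − 43x² − 51x − 43.
Step 2: lead(−14x⁶ + 25x⁵ − 23x⁴ − 86x³ − 43x² − 51x − 43) ÷ lead(D) = −14x⁶ ÷ 2x³ = −7x³. Subtract (−7x³)·D = −14x⁶ + 35x⁵ − 42x⁴ − 63x³. Remainder: −10x⁵ + 19x⁴ − 23x³ − 43x² − 51x − 43.
Step 3: lead(−10x⁵ + 19x⁴ − 23x³ − 43x² − 51x − 43) ÷ lead(D) = −10x⁵ ÷ 2x³ = −5x². Subtract (−5x²)·D = −10x⁵ + 25x⁴ − 30x³ − 45x². Remainder: −6x⁴ + 7x³ + 2x² − 51x − 43.
Step 4: lead(−6x⁴ + 7x³ + 2x² − 51x − 43) ÷ lead(D) = −6x⁴ ÷ 2x³ = −3x. Subtract (−3x)·D = −6x⁴ + 15x³ − 18x² − 27x. Remainder: −8x³ + 20x² − 24x − 43.
Step 5: lead(−8x³ + 20x² − 24x − 43) ÷ lead(D) = −8x³ ÷ 2x³ = −4. Subtract (−4)·D = −8x³ + 20x² − 24x − 36. Remainder: −7.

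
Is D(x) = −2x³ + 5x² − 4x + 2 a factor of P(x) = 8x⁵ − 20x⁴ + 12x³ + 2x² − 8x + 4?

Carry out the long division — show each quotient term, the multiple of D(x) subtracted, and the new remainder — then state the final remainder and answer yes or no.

R(x) = 0, so D(x) is a factor of P(x). yes

Step 1: lead(8x⁵ − 20x⁴ + 12x³ + 2x² − 8x + 4) ÷ lead(D) = 8x⁵ ÷ −2x³ = −4x². Subtract (−4x²)·D = 8x⁵ − 20x⁴ + 16x³ − 8x². Remainder: −4x³ + 10x² − 8x + 4.
Step 2: lead(−4x³ + 10x² − 8x + 4) ÷ lead(D) = −4x³ ÷ −2x³ = 2. Subtract (2)·D = −4x³ + 10x² − 8x + 4. Remainder: 0.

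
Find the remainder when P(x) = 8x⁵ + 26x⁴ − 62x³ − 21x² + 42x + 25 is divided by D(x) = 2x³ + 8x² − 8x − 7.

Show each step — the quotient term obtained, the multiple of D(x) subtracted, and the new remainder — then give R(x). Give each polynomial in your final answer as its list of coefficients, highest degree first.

R = [7, -3, 4]

Step 1: lead(8x⁵ + 26x⁴ − 62x³ − 21x² + 42x + 25) ÷ lead(D) = 8x⁵ ÷ 2x³ = 4x². Subtract (4x²)·D = 8x⁵ + 32x⁴ − 32x³ − 28x². Remainder: −6x⁴ − 30x³ + 7x² + 42x + 25.
Step 2: lead(−6x⁴ − 30x³ + 7x² + 42x + 25) ÷ lead(D) = −6x⁴ ÷ 2x³ = −3x. Subtract (−3x)·D = −6x⁴ − 24x³ + 24x² + 21x. Remainder: −6x³ − 17x² + 21x + 25.
Step 3: lead(−6x³ − 17x² + 21x + 25) ÷ lead(D) = −6x³ ÷ 2x³ = −3. Subtract (−3)·D = −6x³ − 24x² + 24x + 21. Remainder: 7x² − 3x + 4.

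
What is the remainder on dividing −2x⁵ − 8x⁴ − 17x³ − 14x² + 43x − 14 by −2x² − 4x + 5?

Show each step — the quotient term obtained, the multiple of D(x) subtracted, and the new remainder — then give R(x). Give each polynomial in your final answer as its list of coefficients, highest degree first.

R = [-4]

Step 1: lead(−2x⁵ − 8x⁴ − 17x³ − 14x² + 43x − 14) ÷ lead(D) = −2x⁵ ÷ −2x² = x³. Subtract (x³)·D = −2x⁵ − 4x⁴ + 5x³. Remainder: −4x⁴ − 22x³ − 14x² + 43x − 14.
Step 2: lead(−4x⁴ − 22x³ − 14x² + 43x − 14) ÷ lead(D) = −4x⁴ ÷ −2x² = 2x². Subtract (2x²)·D = −4x⁴ − 8x³ + 10x². Remainder: −14x³ − 24x² + 43x − 14.
Step 3: lead(−14x³ − 24x² + 43x − 14) ÷ lead(D) = −14x³ ÷ −2x² = 7x. Subtract (7x)·D = −14x³ − 28x² + 35x. Remainder: 4x² + 8x − 14.
Step 4: lead(4x² + 8x − 14) ÷ lead(D) = 4x² ÷ −2x² = −2. Subtract (−2)·D = 4x² + 8x − 10. Remainder: −4.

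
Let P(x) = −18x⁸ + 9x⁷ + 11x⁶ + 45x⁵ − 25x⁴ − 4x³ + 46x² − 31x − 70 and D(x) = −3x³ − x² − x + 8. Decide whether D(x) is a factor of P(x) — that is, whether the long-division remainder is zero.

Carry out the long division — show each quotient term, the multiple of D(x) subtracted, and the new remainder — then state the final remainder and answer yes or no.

R(x) = 2, so D(x) is not a factor of P(x). no

Step 1: lead(−18x⁸ + 9x⁷ + 11x⁶ + 45x⁵ − 25x⁴ − 4x³ + 46x² − 31x − 70) ÷ lead(D) = −18x⁸ ÷ −3x³ = 6x⁵. Subtract (6x⁵)·D = −18x⁸ − 6x⁷ − 6x⁶ + 48x⁵. Remainder: 15x⁷ + 17x⁶ − 3x⁵ − 25x⁴ − 4x³ + 46x² − 31x − 70.
Step 2: lead(15x⁷ + 17x⁶ − 3x⁵ − 25x⁴ − 4x³ + 46x² − 31x − 70) ÷ lead(D) = 15x⁷ ÷ −3x³ = −5x⁴. Subtract (−5x⁴)·D = 15x⁷ + 5x⁶ + 5x⁵ − 40x⁴. Remainder: 12x⁶ − 8x⁵ + 15x⁴ − 4x³ + 46x² − 31x − 70.
Step 3: lead(12x⁶ − 8x⁵ + 15x⁴ − 4x³ + 46x² − 31x − 70) ÷ lead(D) = 12x⁶ ÷ −3x³ = −4x³. Subtract (−4x³)·D = 12x⁶ + 4x⁵ + 4x⁴ − 32x³. Remainder: −12x⁵ + 11x⁴ + 28x³ + 46x² − 31x − 70.
Step 4: lead(−12x⁵ + 11x⁴ + 28x³ + 46x² − 31x − 70) ÷ lead(D) = −12x⁵ ÷ −3x³ = 4x². Subtract (4x²)·D = −12x⁵ − 4x⁴ − 4x³ + 32x². Remainder: 15x⁴ + 32x³ + 14x² − 31x − 70.
Step 5: lead(15x⁴ + 32x³ + 14x² − 31x − 70) ÷ lead(D) = 15x⁴ ÷ −3x³ = −5x. Subtract (−5x)·D = 15x⁴ + 5x³ + 5x² − 40x. Remainder: 27x³ + 9x² + 9x − 70.
Step 6: lead(27x³ + 9x² + 9x − 70) ÷ lead(D) = 27x³ ÷ −3x³ = −9. Subtract (−9)·D = 27x³ + 9x² + 9x − 72. Remainder: 2.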